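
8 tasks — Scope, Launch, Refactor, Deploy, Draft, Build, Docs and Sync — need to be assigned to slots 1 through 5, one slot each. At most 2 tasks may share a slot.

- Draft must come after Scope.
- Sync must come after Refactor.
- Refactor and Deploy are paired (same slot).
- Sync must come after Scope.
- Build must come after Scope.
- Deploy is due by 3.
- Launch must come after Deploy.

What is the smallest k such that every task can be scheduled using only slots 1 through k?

4

The precedence chain requires at least 2 distinct slots.
With at most 2 per slot and 8 tasks, at least 4 slots are needed.
4 works (last occupied slot: 4): for example Sync in 3; Docs in 4; Draft in 3; Refactor in 1; Build in 4; Deploy in 1; Scope in 2; Launch in 2.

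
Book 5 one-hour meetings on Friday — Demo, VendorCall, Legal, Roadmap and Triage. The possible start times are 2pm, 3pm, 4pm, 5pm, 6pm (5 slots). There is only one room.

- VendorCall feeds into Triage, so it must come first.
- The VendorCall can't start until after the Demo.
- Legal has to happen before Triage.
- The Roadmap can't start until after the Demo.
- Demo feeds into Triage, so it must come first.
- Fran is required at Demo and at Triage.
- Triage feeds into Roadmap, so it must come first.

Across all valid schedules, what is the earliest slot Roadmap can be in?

Precedence pushes Roadmap to at least 5pm.
Roadmap at 6pm is achievable: Legal=4pm, Demo=2pm, Roadmap=6pm, Triage=5pm, VendorCall=3pm.
Nothing earlier works — the conflict and capacity constraints rule out every slot before 6pm.

6pm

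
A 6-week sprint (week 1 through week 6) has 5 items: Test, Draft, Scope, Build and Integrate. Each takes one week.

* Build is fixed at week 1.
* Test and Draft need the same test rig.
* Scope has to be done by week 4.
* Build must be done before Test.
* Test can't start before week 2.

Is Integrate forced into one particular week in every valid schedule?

Integrate can be week 1 (e.g. Test in week 2; Integrate in week 1; Draft in week 1; Build in week 1; Scope in week 1) or week 2 (e.g. Scope=week 1; Integrate=week 2; Draft=week 1; Build=week 1; Test=week 2).

No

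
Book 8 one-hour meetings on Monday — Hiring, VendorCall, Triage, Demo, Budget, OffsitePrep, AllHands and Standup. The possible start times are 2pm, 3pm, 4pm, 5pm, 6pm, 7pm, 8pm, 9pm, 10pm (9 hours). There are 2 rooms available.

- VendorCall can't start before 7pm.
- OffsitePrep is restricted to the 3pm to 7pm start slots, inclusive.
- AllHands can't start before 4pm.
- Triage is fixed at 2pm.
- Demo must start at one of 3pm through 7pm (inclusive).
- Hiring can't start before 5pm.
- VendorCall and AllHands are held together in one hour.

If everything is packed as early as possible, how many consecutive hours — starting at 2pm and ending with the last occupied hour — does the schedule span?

6 hours

With at most 2 per hour and 8 meetings, at least 4 hours are needed.
VendorCall can't be placed before 7pm — that is hour 6 counting from 2pm — so the schedule must run through at least 6 hours.
6 works (last occupied hour: 7pm): for example Budget in 2pm, Demo in 3pm, OffsitePrep in 3pm, Triage in 2pm, Hiring in 5pm, VendorCall in 7pm, AllHands in 7pm, Standup in 4pm.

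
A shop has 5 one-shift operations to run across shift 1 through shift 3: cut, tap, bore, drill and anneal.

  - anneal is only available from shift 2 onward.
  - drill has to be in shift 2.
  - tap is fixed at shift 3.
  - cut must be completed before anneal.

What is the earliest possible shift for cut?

Downstream work caps cut at shift 2.
cut at shift 1 is achievable: drill=shift 2, cut=shift 1, bore=shift 1, tap=shift 3, anneal=shift 2.

shift 1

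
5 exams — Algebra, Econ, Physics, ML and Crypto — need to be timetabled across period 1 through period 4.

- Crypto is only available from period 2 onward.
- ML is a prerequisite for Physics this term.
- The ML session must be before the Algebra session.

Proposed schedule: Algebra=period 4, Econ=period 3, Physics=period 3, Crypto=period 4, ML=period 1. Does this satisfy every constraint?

ML is a prerequisite for Physics this term — holds.
Crypto is only available from period 2 onward — holds.
The ML session must be before the Algebra session — holds.

Yes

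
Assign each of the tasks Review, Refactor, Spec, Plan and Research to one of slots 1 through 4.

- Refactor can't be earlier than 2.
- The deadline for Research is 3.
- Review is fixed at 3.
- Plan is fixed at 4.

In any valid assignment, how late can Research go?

3

Research's own window allows nothing later than 3.
Research at 3 is achievable: Research=3; Refactor=2; Review=3; Spec=1; Plan=4.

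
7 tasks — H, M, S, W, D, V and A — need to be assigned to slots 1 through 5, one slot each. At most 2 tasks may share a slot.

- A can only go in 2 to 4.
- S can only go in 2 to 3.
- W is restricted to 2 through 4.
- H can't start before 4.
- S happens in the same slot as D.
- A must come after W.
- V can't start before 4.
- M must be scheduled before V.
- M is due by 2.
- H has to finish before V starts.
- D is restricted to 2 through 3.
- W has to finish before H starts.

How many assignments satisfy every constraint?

3

Enumerating: H -> 4; A -> 4; M -> 1; W -> 3; V -> 5; D -> 2; S -> 2 | S in 3, A in 4, V in 5, D in 3, W in 2, H in 4, M in 1 | M=2, W=2, H=4, S=3, A=4, D=3, V=5.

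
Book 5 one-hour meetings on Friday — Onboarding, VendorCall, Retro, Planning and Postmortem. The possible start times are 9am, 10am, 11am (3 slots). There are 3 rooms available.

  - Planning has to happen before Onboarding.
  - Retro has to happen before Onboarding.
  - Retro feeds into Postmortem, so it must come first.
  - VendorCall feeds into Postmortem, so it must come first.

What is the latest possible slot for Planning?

Downstream work caps Planning at 10am.
Planning at 10am is achievable: Planning in 10am; Retro in 9am; Onboarding in 11am; Postmortem in 10am; VendorCall in 9am.

10am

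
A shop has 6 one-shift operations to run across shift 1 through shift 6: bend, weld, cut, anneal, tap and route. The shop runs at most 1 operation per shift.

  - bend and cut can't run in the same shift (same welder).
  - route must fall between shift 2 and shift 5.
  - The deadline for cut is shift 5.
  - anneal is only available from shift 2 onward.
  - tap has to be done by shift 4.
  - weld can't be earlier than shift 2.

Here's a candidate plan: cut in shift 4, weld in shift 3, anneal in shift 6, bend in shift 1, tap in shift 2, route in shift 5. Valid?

route must fall between shift 2 and shift 5 — holds.
The deadline for cut is shift 5 — holds.
bend and cut can't run in the same shift (same welder) — holds.
The shop runs at most 1 operation per shift — holds.
tap has to be done by shift 4 — holds.
weld can't be earlier than shift 2 — holds.
anneal is only available from shift 2 onward — holds.

Yes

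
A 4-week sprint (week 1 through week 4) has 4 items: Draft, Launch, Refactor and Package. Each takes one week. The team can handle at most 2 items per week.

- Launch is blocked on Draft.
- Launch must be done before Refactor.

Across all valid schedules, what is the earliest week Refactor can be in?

Precedence pushes Refactor to at least week 3.
Refactor at week 3 is achievable: Launch=week 2, Draft=week 1, Package=week 1, Refactor=week 3.

week 3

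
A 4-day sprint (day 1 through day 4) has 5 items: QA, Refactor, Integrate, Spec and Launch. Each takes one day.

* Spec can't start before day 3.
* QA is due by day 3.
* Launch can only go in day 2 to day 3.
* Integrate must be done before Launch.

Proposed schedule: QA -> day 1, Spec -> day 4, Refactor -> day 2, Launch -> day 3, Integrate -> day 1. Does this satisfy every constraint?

Integrate must be done before Launch — holds.
Spec can't start before day 3 — holds.
QA is due by day 3 — holds.
Launch can only go in day 2 to day 3 — holds.

Valid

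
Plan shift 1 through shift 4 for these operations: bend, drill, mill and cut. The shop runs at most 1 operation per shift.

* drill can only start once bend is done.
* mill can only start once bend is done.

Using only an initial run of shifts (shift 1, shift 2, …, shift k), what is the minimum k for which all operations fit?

The precedence chain requires at least 2 distinct shifts.
With at most 1 per shift and 4 operations, at least 4 shifts are needed.
4 works (last occupied shift: shift 4): for example cut in shift 4; mill in shift 3; bend in shift 1; drill in shift 2.

4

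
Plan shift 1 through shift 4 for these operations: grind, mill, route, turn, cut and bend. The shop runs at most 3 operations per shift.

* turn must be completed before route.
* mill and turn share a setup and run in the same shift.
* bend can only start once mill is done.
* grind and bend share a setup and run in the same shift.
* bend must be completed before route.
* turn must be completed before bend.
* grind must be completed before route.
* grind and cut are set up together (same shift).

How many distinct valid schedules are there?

4

Enumerating: cut=shift 2; turn=shift 1; mill=shift 1; grind=shift 2; route=shift 3; bend=shift 2 | mill -> shift 1; cut -> shift 2; grind -> shift 2; turn -> shift 1; route -> shift 4; bend -> shift 2 | route=shift 4, cut=shift 3, grind=shift 3, turn=shift 1, mill=shift 1, bend=shift 3 | cut=shift 3, mill=shift 2, route=shift 4, grind=shift 3, bend=shift 3, turn=shift 2.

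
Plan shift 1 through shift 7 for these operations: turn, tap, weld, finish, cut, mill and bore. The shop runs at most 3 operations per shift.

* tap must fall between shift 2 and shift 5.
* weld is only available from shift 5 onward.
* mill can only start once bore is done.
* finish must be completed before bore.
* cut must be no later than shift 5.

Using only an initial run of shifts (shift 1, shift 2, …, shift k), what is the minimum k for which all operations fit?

5

The precedence chain requires at least 3 distinct shifts.
With at most 3 per shift and 7 operations, at least 3 shifts are needed.
weld can't be placed before shift 5, so the schedule must run through at least shift 5.
5 works (last occupied shift: shift 5): for example mill in shift 3; finish in shift 1; tap in shift 2; weld in shift 5; bore in shift 2; cut in shift 1; turn in shift 1.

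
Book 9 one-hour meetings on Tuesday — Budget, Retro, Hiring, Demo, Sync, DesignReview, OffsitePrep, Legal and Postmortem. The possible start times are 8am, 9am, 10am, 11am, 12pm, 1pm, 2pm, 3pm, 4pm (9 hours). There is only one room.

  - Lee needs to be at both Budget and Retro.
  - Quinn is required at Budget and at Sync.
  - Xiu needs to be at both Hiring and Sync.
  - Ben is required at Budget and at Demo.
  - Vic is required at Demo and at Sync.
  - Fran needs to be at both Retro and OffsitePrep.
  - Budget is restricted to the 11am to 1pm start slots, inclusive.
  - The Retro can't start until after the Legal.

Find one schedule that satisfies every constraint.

Budget=11am; Demo=12pm; OffsitePrep=3pm; Legal=8am; Postmortem=4pm; DesignReview=2pm; Sync=1pm; Hiring=10am; Retro=9am

Checking: Legal(8am) before Retro(9am); Budget(11am) != Sync(1pm); Hiring(10am) != Sync(1pm); Retro(9am) != OffsitePrep(3pm); Demo(12pm) != Sync(1pm); Budget(11am) != Demo(12pm); Budget(11am) != Retro(9am); Budget=11am in [11am,1pm]; max 1 per hour (cap 1).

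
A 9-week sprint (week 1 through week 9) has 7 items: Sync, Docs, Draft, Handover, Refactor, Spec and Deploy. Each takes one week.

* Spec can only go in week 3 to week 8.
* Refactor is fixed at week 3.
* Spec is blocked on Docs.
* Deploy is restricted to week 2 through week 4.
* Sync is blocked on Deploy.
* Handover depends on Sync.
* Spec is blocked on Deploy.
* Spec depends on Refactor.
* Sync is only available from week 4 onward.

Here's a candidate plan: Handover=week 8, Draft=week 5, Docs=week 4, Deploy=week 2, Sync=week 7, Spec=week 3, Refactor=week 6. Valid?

Handover depends on Sync — holds.
Sync is only available from week 4 onward — holds.
Refactor is fixed at week 3 — violated.
Deploy is restricted to week 2 through week 4 — holds.
Sync is blocked on Deploy — holds.
Spec is blocked on Deploy — holds.
Spec depends on Refactor — violated.
Spec can only go in week 3 to week 8 — holds.
Spec is blocked on Docs — violated.

Invalid. Spec depends on Refactor.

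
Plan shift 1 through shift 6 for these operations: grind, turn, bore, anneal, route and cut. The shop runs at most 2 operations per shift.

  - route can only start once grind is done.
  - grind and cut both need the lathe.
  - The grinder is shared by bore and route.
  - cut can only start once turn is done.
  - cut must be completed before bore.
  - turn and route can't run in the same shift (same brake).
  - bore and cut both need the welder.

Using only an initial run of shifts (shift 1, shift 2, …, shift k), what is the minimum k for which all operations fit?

3

The precedence chain requires at least 3 distinct shifts.
With at most 2 per shift and 6 operations, at least 3 shifts are needed.
3 works (last occupied shift: shift 3): for example turn in shift 1, bore in shift 3, cut in shift 2, grind in shift 1, route in shift 2, anneal in shift 3.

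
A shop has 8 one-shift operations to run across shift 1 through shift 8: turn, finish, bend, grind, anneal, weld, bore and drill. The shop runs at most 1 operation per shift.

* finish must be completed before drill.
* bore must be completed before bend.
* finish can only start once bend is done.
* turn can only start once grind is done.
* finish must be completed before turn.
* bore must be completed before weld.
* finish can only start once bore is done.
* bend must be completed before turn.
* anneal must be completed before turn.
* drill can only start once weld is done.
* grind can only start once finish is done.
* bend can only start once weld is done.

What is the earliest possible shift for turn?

Precedence pushes turn to at least shift 6.
turn at shift 7 is achievable: weld=shift 2, drill=shift 8, anneal=shift 6, finish=shift 4, grind=shift 5, bore=shift 1, turn=shift 7, bend=shift 3.
Nothing earlier works — the capacity limit rule out every shift before shift 7.

shift 7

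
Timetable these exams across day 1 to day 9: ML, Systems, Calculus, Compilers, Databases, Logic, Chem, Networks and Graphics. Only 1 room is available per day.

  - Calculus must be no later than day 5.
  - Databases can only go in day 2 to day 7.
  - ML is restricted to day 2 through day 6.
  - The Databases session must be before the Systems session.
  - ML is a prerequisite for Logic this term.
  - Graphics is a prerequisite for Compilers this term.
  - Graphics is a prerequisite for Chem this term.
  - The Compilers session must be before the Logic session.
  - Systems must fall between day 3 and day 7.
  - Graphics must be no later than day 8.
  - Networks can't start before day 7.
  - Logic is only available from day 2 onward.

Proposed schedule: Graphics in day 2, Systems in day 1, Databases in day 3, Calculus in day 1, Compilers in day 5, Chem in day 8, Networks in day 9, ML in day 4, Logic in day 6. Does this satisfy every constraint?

Invalid. Systems must fall between day 3 and day 7.

Networks can't start before day 7 — holds.
Graphics is a prerequisite for Compilers this term — holds.
Logic is only available from day 2 onward — holds.
Graphics must be no later than day 8 — holds.
Graphics is a prerequisite for Chem this term — holds.
Only 1 room is available per day — violated.
Calculus must be no later than day 5 — holds.
The Compilers session must be before the Logic session — holds.
Systems must fall between day 3 and day 7 — violated.
The Databases session must be before the Systems session — violated.
ML is restricted to day 2 through day 6 — holds.
ML is a prerequisite for Logic this term — holds.
Databases can only go in day 2 to day 7 — holds.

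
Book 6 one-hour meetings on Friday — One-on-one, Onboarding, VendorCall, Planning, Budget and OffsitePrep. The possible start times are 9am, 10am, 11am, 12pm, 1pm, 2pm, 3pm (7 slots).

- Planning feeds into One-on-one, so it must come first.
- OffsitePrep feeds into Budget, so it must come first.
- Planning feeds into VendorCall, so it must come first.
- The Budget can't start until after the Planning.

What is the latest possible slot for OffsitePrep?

2pm

Downstream work caps OffsitePrep at 2pm.
OffsitePrep at 2pm is achievable: Onboarding -> 9am, OffsitePrep -> 2pm, VendorCall -> 10am, Budget -> 3pm, One-on-one -> 10am, Planning -> 9am.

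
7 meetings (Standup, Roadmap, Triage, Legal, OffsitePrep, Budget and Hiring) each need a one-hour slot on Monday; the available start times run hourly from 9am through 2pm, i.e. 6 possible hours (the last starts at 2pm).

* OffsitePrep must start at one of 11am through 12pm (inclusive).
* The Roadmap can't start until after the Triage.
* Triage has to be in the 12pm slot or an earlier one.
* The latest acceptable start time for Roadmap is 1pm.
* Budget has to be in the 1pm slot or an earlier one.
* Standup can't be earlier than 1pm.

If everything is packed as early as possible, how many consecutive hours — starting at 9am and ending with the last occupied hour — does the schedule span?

5

The precedence chain requires at least 2 distinct hours.
Standup can't be placed before 1pm — that is hour 5 counting from 9am — so the schedule must run through at least 5 hours.
5 works (last occupied hour: 1pm): for example Triage=9am, Hiring=9am, Legal=9am, Roadmap=10am, OffsitePrep=11am, Standup=1pm, Budget=9am.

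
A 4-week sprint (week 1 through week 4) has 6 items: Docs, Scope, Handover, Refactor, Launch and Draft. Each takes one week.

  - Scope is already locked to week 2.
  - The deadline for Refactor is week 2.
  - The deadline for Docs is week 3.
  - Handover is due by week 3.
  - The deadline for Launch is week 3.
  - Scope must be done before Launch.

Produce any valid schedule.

Refactor in week 1, Docs in week 1, Scope in week 2, Launch in week 3, Draft in week 1, Handover in week 1

Checking: Scope(week 2) before Launch(week 3); Scope=week 2 in [week 2,week 2]; Launch=week 3 in [week 1,week 3]; Handover=week 1 in [week 1,week 3]; Refactor=week 1 in [week 1,week 2]; Docs=week 1 in [week 1,week 3].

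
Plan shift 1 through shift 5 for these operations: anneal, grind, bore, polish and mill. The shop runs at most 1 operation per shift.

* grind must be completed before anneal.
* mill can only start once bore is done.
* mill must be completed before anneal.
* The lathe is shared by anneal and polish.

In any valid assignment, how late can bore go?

Downstream work caps bore at shift 3.
bore at shift 3 is achievable: bore in shift 3; grind in shift 1; anneal in shift 5; mill in shift 4; polish in shift 2.

shift 3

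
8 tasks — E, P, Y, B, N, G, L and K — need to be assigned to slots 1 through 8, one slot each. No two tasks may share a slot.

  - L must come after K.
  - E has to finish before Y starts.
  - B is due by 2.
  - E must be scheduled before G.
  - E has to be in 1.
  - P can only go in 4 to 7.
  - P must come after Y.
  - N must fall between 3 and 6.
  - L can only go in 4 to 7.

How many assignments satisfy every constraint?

Splitting on P: it can be 4 (2), 5 (4), 6 (6), 7 (12). Listing each branch's schedules as (E, Y, B, N, G, L, K):
P=4: (1,3,2,5,8,7,6) (1,3,2,6,8,7,5) — 2.
P=5: (1,3,2,4,8,7,6) (1,3,2,6,8,7,4) (1,4,2,3,8,7,6) (1,4,2,6,8,7,3) — 4.
P=6: (1,3,2,4,8,7,5) (1,3,2,5,8,7,4) (1,4,2,3,8,7,5) (1,4,2,5,8,7,3) (1,5,2,3,8,7,4) (1,5,2,4,8,7,3) — 6.
P=7: (1,3,2,4,8,6,5) (1,3,2,5,8,6,4) (1,3,2,6,8,5,4) (1,4,2,3,8,6,5) (1,4,2,5,8,6,3) (1,4,2,6,8,5,3) (1,5,2,3,8,6,4) (1,5,2,4,8,6,3) (1,5,2,6,8,4,3) (1,6,2,3,8,5,4) (1,6,2,4,8,5,3) (1,6,2,5,8,4,3) — 12.
Summing: 2 + 4 + 6 + 12 = 24.

24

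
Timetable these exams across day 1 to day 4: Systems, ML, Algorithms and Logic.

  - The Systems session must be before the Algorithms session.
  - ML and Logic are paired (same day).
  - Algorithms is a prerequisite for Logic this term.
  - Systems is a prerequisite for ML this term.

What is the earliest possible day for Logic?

day 3

Precedence pushes Logic to at least day 3.
Logic at day 3 is achievable: Algorithms=day 2; Systems=day 1; Logic=day 3; ML=day 3.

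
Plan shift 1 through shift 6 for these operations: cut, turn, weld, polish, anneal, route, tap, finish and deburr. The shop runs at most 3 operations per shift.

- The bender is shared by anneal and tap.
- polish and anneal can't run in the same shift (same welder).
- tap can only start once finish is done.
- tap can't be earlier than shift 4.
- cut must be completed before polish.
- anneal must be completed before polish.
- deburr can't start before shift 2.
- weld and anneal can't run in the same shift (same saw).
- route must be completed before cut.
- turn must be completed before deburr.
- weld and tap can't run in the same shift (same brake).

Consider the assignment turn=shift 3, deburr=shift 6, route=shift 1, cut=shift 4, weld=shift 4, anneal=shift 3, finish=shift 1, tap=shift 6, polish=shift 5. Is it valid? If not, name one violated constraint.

polish and anneal can't run in the same shift (same welder) — holds.
The bender is shared by anneal and tap — holds.
deburr can't start before shift 2 — holds.
route must be completed before cut — holds.
cut must be completed before polish — holds.
anneal must be completed before polish — holds.
weld and anneal can't run in the same shift (same saw) — holds.
tap can't be earlier than shift 4 — holds.
The shop runs at most 3 operations per shift — holds.
tap can only start once finish is done — holds.
turn must be completed before deburr — holds.
weld and tap can't run in the same shift (same brake) — holds.

Yes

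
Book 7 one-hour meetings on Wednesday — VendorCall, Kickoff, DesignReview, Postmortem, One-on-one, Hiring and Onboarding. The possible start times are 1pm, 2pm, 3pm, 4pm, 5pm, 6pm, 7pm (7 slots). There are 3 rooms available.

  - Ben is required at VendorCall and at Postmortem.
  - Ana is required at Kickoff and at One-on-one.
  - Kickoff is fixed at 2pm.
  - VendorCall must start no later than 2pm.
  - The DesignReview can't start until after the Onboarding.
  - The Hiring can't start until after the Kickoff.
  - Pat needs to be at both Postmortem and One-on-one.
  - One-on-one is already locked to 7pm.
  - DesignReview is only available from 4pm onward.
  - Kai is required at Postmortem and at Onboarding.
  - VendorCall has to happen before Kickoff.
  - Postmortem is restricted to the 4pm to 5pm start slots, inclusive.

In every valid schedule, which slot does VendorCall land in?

1pm

VendorCall's own window allows nothing later than 2pm; downstream work caps VendorCall at 1pm.
So VendorCall is pinned to 1pm.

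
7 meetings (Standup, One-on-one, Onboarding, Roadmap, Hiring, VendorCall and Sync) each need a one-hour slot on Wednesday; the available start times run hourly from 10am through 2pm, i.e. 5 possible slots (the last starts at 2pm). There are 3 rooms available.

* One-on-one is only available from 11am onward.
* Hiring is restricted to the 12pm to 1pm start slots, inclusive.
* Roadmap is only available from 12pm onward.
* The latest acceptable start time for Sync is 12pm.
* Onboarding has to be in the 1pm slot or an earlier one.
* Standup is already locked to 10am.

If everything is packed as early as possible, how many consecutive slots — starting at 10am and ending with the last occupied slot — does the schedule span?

3 slots

With at most 3 per slot and 7 meetings, at least 3 slots are needed.
Roadmap can't be placed before 12pm — that is slot 3 counting from 10am — so the schedule must run through at least 3 slots.
3 works (last occupied slot: 12pm): for example Hiring -> 12pm; One-on-one -> 11am; Roadmap -> 12pm; VendorCall -> 10am; Onboarding -> 10am; Sync -> 11am; Standup -> 10am.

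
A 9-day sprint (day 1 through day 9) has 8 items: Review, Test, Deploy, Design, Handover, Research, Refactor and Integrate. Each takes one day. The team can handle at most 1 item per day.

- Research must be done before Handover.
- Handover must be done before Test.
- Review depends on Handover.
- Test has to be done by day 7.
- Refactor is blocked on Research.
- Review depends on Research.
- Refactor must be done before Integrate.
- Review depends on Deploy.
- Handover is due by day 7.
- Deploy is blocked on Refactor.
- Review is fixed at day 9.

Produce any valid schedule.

Deploy=day 5, Review=day 9, Refactor=day 4, Test=day 3, Handover=day 2, Research=day 1, Design=day 7, Integrate=day 6

Checking: Research(day 1) before Handover(day 2); Handover(day 2) before Review(day 9); Research(day 1) before Review(day 9); Handover(day 2) before Test(day 3); Refactor(day 4) before Integrate(day 6); Refactor(day 4) before Deploy(day 5); Deploy(day 5) before Review(day 9); Research(day 1) before Refactor(day 4); Handover=day 2 in [day 1,day 7]; Test=day 3 in [day 1,day 7]; Review=day 9 in [day 9,day 9]; max 1 per day (cap 1).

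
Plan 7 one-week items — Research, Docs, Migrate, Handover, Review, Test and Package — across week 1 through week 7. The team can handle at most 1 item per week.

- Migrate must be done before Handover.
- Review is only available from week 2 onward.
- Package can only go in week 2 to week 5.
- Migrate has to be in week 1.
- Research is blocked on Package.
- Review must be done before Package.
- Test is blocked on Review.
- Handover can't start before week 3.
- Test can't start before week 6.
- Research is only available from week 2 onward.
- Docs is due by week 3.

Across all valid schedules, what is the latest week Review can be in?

week 4

Review is available from week 2; downstream work caps Review at week 4.
Review at week 4 is achievable: Handover -> week 3; Review -> week 4; Test -> week 6; Research -> week 7; Package -> week 5; Migrate -> week 1; Docs -> week 2.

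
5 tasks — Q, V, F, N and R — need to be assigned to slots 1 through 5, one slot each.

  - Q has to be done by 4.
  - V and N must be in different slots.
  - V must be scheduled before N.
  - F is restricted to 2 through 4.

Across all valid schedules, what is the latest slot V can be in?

4

Downstream work caps V at 4.
V at 4 is achievable: Q in 1, N in 5, R in 1, V in 4, F in 2.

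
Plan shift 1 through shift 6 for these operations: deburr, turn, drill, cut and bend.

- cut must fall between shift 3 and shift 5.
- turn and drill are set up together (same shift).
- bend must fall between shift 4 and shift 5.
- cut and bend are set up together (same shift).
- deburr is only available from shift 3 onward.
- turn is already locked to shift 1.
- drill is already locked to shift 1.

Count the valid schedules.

Splitting on deburr: it can be shift 3 (2), shift 4 (2), shift 5 (2), shift 6 (2). Listing each branch's schedules as (turn, drill, cut, bend) by shift number:
deburr=shift 3: (1,1,4,4) (1,1,5,5) — 2.
deburr=shift 4: (1,1,4,4) (1,1,5,5) — 2.
deburr=shift 5: (1,1,4,4) (1,1,5,5) — 2.
deburr=shift 6: (1,1,4,4) (1,1,5,5) — 2.
Summing: 2 + 2 + 2 + 2 = 8.

8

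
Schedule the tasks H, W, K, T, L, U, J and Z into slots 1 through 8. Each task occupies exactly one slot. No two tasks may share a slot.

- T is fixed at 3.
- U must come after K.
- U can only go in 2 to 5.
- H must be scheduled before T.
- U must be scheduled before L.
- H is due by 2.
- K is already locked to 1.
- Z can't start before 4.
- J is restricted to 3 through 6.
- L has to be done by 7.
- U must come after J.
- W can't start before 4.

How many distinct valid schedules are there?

4

Enumerating: J=4, H=2, K=1, T=3, L=7, U=5, W=6, Z=8 | W -> 7, L -> 6, H -> 2, Z -> 8, U -> 5, K -> 1, T -> 3, J -> 4 | K=1; Z=6; W=8; H=2; J=4; T=3; L=7; U=5 | J -> 4, L -> 6, H -> 2, Z -> 7, T -> 3, K -> 1, W -> 8, U -> 5.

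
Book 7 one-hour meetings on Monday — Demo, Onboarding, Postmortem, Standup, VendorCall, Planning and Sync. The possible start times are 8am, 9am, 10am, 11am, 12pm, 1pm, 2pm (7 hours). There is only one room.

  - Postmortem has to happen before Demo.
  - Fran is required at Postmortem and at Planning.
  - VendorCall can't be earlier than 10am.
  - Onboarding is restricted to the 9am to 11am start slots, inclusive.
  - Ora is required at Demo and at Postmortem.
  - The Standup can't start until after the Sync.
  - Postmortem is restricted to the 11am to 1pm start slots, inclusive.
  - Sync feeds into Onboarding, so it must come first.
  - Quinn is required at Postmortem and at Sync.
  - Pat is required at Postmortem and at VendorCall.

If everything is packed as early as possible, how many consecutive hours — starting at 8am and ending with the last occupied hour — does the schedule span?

The precedence chain requires at least 2 distinct hours.
With at most 1 per hour and 7 meetings, at least 7 hours are needed.
Propagating the time windows through the other constraints, Demo can't land before 12pm — that is hour 5 counting from 8am — so the schedule must run through at least 5 hours.
7 works (last occupied hour: 2pm): for example Sync -> 8am; VendorCall -> 10am; Postmortem -> 11am; Planning -> 2pm; Standup -> 1pm; Demo -> 12pm; Onboarding -> 9am.

7 hours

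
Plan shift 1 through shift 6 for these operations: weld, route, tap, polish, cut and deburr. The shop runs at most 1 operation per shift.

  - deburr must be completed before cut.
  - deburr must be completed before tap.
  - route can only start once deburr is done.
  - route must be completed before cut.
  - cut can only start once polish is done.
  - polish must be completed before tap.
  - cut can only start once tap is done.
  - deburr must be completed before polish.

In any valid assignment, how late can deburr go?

Downstream work caps deburr at shift 3.
deburr at shift 2 is achievable: deburr in shift 2; tap in shift 4; polish in shift 3; cut in shift 6; route in shift 5; weld in shift 1.
Nothing later works — the capacity limit rule out every shift after shift 2.

shift 2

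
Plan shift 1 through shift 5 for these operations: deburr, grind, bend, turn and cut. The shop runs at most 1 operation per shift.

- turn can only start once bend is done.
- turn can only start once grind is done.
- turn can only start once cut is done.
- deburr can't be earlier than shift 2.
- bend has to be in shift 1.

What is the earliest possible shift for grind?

shift 2

Downstream work caps grind at shift 4.
grind at shift 2 is achievable: cut=shift 4, turn=shift 5, grind=shift 2, bend=shift 1, deburr=shift 3.
Nothing earlier works — the capacity limit rule out every shift before shift 2.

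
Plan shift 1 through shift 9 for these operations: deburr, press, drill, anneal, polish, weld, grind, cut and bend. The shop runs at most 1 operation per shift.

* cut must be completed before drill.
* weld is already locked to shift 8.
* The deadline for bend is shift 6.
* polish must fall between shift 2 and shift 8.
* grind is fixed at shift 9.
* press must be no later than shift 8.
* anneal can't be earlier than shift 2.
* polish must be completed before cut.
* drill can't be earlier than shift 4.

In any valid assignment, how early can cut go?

Precedence pushes cut to at least shift 3; downstream work caps cut at shift 8.
cut at shift 3 is achievable: cut in shift 3, deburr in shift 7, weld in shift 8, anneal in shift 6, polish in shift 2, drill in shift 4, grind in shift 9, press in shift 5, bend in shift 1.

shift 3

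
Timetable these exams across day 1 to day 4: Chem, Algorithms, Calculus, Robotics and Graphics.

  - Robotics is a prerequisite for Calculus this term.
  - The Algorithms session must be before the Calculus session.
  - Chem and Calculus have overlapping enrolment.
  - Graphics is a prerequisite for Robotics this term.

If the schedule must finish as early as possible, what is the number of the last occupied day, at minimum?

day 3

The precedence chain requires at least 3 distinct days.
3 works (last occupied day: day 3): for example Calculus=day 3, Chem=day 1, Algorithms=day 1, Robotics=day 2, Graphics=day 1.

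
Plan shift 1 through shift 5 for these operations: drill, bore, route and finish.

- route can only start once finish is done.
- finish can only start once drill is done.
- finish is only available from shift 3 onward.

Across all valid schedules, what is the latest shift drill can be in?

Downstream work caps drill at shift 3.
drill at shift 3 is achievable: route in shift 5; drill in shift 3; finish in shift 4; bore in shift 1.

shift 3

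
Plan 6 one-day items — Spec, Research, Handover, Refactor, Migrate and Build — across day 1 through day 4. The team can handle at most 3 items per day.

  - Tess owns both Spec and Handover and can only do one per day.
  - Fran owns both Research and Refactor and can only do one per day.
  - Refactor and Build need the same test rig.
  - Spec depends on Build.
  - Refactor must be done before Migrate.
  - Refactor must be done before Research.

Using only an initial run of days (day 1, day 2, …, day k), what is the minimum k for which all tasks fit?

3

The precedence chain requires at least 2 distinct days.
With at most 3 per day and 6 tasks, at least 2 days are needed.
Could 2 days be enough, i.e. nothing placed later than day 2? No: Migrate must come after Refactor (at day 1 or later) → {day 2}; Refactor must come before Migrate (at day 2 or earlier) → {day 1}; Spec must come after Build (at day 1 or later) → {day 2}; Build must come before Spec (at day 2 or earlier) → {day 1}; Build can't share with Refactor (day 1) → nothing is left.
So 2 days is not enough.
3 works (last occupied day: day 3): for example Handover -> day 1; Spec -> day 3; Migrate -> day 2; Research -> day 2; Refactor -> day 1; Build -> day 2.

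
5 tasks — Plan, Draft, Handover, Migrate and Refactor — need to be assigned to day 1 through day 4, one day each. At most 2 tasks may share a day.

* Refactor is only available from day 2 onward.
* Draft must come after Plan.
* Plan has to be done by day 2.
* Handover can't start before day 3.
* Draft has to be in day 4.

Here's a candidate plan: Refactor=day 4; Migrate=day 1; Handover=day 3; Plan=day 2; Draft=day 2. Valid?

At most 2 tasks may share a day — holds.
Draft has to be in day 4 — violated.
Draft must come after Plan — violated.
Refactor is only available from day 2 onward — holds.
Plan has to be done by day 2 — holds.
Handover can't start before day 3 — holds.

No — it violates: Draft has to be in day 4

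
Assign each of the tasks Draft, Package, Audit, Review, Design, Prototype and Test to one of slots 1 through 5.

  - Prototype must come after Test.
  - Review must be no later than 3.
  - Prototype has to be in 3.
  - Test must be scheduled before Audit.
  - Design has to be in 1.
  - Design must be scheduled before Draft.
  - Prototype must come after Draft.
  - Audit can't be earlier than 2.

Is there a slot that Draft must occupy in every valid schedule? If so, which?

2

Design is fixed at 1 and must come before Draft, so Draft is at least 2.
Prototype is fixed at 3 and must come after Draft, so Draft is at most 2.
So Draft must be 2.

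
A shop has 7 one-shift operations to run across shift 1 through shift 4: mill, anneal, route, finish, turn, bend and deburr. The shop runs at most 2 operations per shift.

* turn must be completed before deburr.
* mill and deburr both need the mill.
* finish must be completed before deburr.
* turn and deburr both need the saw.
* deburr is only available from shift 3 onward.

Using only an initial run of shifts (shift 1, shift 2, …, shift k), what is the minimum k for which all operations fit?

4

The precedence chain requires at least 2 distinct shifts.
With at most 2 per shift and 7 operations, at least 4 shifts are needed.
deburr can't be placed before shift 3, so the schedule must run through at least shift 3.
4 works (last occupied shift: shift 4): for example route=shift 3, bend=shift 4, turn=shift 1, anneal=shift 2, deburr=shift 3, mill=shift 2, finish=shift 1.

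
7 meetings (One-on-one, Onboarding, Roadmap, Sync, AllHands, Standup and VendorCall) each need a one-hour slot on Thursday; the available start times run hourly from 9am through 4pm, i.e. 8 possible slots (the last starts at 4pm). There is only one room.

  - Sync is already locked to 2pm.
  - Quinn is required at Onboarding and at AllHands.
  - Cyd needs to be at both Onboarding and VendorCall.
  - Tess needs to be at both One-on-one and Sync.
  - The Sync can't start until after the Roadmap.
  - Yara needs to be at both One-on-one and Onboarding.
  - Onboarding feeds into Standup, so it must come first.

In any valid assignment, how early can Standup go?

Precedence pushes Standup to at least 10am.
Standup at 10am is achievable: Roadmap -> 11am, VendorCall -> 3pm, One-on-one -> 12pm, Standup -> 10am, AllHands -> 1pm, Onboarding -> 9am, Sync -> 2pm.

10am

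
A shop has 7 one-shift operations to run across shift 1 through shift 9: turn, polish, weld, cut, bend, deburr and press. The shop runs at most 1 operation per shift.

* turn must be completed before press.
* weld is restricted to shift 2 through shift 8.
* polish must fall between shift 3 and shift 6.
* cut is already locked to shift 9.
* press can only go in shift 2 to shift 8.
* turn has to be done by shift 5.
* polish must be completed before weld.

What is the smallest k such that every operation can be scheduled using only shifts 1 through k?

9

The precedence chain requires at least 2 distinct shifts.
With at most 1 per shift and 7 operations, at least 7 shifts are needed.
cut can't be placed before shift 9, so the schedule must run through at least shift 9.
9 works (last occupied shift: shift 9): for example weld=shift 4; bend=shift 5; press=shift 2; turn=shift 1; deburr=shift 6; cut=shift 9; polish=shift 3.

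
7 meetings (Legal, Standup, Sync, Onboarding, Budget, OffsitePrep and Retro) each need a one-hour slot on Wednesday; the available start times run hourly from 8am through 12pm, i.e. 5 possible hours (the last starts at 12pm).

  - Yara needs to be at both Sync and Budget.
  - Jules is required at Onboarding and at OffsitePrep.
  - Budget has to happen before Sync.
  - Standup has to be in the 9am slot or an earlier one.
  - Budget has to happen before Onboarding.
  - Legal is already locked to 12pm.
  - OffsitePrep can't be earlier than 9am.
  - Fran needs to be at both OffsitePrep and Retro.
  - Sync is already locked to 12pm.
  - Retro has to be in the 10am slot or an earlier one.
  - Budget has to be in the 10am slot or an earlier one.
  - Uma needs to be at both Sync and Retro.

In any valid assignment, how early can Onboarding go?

Precedence pushes Onboarding to at least 9am.
Onboarding at 9am is achievable: Budget=8am; OffsitePrep=10am; Retro=8am; Sync=12pm; Onboarding=9am; Legal=12pm; Standup=8am.

9am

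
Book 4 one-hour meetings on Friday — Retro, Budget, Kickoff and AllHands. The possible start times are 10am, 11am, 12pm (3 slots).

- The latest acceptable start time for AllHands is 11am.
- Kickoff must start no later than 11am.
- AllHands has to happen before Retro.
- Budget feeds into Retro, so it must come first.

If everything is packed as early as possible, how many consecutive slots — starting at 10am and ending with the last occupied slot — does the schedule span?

2

The precedence chain requires at least 2 distinct slots.
2 works (last occupied slot: 11am): for example Retro in 11am, Budget in 10am, Kickoff in 10am, AllHands in 10am.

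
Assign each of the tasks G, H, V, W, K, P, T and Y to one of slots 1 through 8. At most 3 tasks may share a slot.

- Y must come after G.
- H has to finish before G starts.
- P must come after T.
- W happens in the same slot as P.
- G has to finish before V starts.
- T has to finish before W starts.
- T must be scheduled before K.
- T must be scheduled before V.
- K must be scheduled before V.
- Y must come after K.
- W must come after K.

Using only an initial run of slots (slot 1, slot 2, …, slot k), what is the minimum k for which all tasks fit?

4 slots

The precedence chain requires at least 3 distinct slots.
With at most 3 per slot and 8 tasks, at least 3 slots are needed.
Could 3 slots be enough, i.e. nothing placed later than 3? No: V must come after T (at 1 or later) → {2, 3}; T must come before V (at 3 or earlier) → {1, 2}; K must come after T (at 1 or later) → {2, 3}; Y must come after K (at 2 or later) → {3}; K must come before Y (at 3 or earlier) → {2}; V must come after K (at 2 or later) → {3}; W must come after K (at 2 or later) → {3}; P must come after T (at 1 or later) → {2, 3}; P must be in the same slot as W (in {3}) → {3}; that puts V, W, P and Y all in 3 — more than 3 per slot.
So 3 slots is not enough.
4 works (last occupied slot: 4): for example T=1, V=3, W=3, K=2, P=3, H=1, G=2, Y=4.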